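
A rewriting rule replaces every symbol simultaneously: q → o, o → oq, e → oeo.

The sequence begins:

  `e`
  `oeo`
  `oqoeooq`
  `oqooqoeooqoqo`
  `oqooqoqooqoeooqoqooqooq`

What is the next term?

Replace each of the 23 characters of oqooqoqooqoeooqoqooqooq in place — oq o oq oq o oq o oq oq o oq oeo oq oq o oq o oq oq o oq oq o — and concatenate.

oqooqoqooqooqoqooqoeooqoqooqooqoqooqoqo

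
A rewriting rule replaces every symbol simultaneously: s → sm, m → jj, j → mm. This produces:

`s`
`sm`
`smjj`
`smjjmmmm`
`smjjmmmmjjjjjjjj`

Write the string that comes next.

φ(smjjmmmmjjjjjjjj) expands symbol-by-symbol to sm jj mm mm jj jj jj jj mm mm mm mm mm mm mm mm; joining the 16 pieces gives the next term.

smjjmmmmjjjjjjjjmmmmmmmmmmmmmmmm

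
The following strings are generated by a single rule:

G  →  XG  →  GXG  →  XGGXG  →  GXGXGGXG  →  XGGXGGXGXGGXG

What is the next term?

This is a Fibonacci-style word recurrence s(k) = s(k−2)·s(k−1): e.g. G·XG = GXG.
So term 7 is GXGXGGXG·XGGXGGXGXGGXG.

GXGXGGXGXGGXGGXGXGGXG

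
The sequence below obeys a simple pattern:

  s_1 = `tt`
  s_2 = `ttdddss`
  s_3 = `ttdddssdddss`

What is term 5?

ttdddssdddssdddssdddss

Every step adds dddss to the end: s(k+1) = s(k)·dddss.
From ttdddssdddss, 2 further steps: ttdddssdddss → ttdddssdddssdddss → (answer).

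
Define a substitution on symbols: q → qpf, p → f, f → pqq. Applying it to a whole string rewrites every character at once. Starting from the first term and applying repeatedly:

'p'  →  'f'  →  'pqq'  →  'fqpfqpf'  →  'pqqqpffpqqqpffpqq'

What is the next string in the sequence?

fqpfqpfqpffpqqpqqfqpfqpfqpffpqqpqqfqpfqpf

Applying the rule to each of the 17 symbols of pqqqpffpqqqpffpqq gives the pieces f qpf qpf qpf f pqq pqq f qpf qpf qpf f pqq pqq f qpf qpf, which concatenate to the answer.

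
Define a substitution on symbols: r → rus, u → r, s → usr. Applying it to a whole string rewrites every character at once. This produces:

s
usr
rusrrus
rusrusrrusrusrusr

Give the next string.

Rewriting the 17 symbols of rusrusrrusrusrusr one by one yields rus r usr rus r usr rus rus r usr rus r usr rus r usr rus; concatenated:

rusrusrrusrusrrusrusrusrrusrusrrusrusrrus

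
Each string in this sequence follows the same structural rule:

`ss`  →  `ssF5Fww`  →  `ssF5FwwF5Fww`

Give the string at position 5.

Each term is the previous one with F5Fww appended.
From ssF5FwwF5Fww, 2 further steps: ssF5FwwF5Fww → ssF5FwwF5FwwF5Fww → (answer).

ssF5FwwF5FwwF5FwwF5Fww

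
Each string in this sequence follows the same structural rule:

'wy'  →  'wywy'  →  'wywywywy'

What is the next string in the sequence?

wywywywywywywywy

Each string is two copies of the previous one concatenated.
So the next term is two copies of wywywywy.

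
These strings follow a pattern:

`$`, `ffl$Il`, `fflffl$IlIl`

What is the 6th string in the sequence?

fflfflfflfflffl$IlIlIlIlIl

Each term wraps the previous one in ffl on the left and Il on the right.
From fflffl$IlIl, 3 further steps: fflffl$IlIl → fflfflffl$IlIlIl → fflfflfflffl$IlIlIlIl → (answer).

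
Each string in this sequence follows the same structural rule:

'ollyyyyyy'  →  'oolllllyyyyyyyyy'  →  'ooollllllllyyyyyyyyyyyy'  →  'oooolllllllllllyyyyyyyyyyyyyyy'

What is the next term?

ooooollllllllllllllyyyyyyyyyyyyyyyyyy

Each string has the form o^{n} l^{3n-1} y^{3n+3} (n = 1, 2, …).
At n = 5 the blocks have lengths 5, 14, 18.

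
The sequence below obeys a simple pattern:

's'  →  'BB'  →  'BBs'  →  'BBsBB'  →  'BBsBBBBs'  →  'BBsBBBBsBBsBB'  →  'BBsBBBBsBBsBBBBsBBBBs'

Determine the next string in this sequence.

From term 3 onward, concatenate the last term with the second-to-last: BB·s = BBs, BBs·BB = BBsBB, …
The next term joins BBsBBBBsBBsBBBBsBBBBs and BBsBBBBsBBsBB.

BBsBBBBsBBsBBBBsBBBBsBBsBBBBsBBsBB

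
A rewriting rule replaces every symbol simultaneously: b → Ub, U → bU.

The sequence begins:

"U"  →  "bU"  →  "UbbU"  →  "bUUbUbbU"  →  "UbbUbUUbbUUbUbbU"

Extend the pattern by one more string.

Applying the rule to each of the 16 symbols of UbbUbUUbbUUbUbbU gives the pieces bU Ub Ub bU Ub bU bU Ub Ub bU bU Ub bU Ub Ub bU, which concatenate to the answer.

bUUbUbbUUbbUbUUbUbbUbUUbbUUbUbbU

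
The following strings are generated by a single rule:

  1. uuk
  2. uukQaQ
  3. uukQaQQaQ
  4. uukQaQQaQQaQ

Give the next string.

uukQaQQaQQaQQaQ

Each term is the previous one with QaQ appended.
One more step from uukQaQQaQQaQ gives the answer.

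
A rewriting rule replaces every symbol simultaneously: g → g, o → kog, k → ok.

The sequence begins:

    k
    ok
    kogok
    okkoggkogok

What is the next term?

Rewriting each symbol of okkoggkogok: o→kog, k→ok, k→ok, o→kog, g→g, g→g, k→ok, o→kog, g→g, o→kog, k→ok, which concatenates to kog ok ok kog g g ok kog g kog ok.

kogokokkogggokkoggkogok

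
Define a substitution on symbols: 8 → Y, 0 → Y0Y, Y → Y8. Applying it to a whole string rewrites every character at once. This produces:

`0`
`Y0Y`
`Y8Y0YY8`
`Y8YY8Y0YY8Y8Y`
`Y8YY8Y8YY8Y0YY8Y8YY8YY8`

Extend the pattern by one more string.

Replace each of the 23 characters of Y8YY8Y8YY8Y0YY8Y8YY8YY8 in place — Y8 Y Y8 Y8 Y Y8 Y Y8 Y8 Y Y8 Y0Y Y8 Y8 Y Y8 Y Y8 Y8 Y Y8 Y8 Y — and concatenate.

Y8YY8Y8YY8YY8Y8YY8Y0YY8Y8YY8YY8Y8YY8Y8Y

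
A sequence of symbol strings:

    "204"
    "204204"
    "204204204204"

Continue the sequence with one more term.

204204204204204204204204

Each string is two copies of the previous one concatenated.
So the next term is two copies of 204204204204.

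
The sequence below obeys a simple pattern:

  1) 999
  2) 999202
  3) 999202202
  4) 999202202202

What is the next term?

Each term is the previous one with 202 appended.
So the next term is 999202202202·202.

999202202202202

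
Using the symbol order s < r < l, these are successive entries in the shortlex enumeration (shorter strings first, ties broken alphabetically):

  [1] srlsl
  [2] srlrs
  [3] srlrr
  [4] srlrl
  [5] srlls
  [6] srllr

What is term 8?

Advancing 2 positions from srllr through srllr → srlll reaches term 8.

slsss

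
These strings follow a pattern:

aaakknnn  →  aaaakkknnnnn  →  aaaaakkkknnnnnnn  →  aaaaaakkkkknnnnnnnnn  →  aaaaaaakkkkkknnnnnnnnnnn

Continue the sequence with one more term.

aaaaaaaakkkkkkknnnnnnnnnnnnn

Term n consists of n+2 a's, followed by n+1 k's, followed by 2n+1 n's (n = 1, 2, …).
At n = 6 the blocks have lengths 8, 7, 13.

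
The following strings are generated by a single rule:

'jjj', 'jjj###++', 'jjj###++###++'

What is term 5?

jjj###++###++###++###++

The strings grow by a fixed suffix ###++ each time.
From jjj###++###++, 2 further steps: jjj###++###++ → jjj###++###++###++ → (answer).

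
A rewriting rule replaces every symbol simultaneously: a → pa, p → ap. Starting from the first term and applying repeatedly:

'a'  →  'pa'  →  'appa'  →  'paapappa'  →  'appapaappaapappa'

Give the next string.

paapappaappapaapappapaappaapappa

Replace each of the 16 characters of appapaappaapappa in place — pa ap ap pa ap pa pa ap ap pa pa ap pa ap ap pa — and concatenate.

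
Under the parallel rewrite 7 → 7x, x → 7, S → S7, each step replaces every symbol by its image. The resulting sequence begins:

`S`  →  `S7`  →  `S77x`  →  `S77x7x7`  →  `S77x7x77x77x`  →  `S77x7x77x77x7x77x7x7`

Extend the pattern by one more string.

Applying the rule to each of the 20 symbols of S77x7x77x77x7x77x7x7 gives the pieces S7 7x 7x 7 7x 7 7x 7x 7 7x 7x 7 7x 7 7x 7x 7 7x 7 7x, which concatenate to the answer.

S77x7x77x77x7x77x7x77x77x7x77x77x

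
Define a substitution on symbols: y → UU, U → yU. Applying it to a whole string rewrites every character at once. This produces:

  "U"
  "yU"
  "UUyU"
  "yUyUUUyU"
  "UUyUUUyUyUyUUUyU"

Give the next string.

φ(UUyUUUyUyUyUUUyU) expands symbol-by-symbol to yU yU UU yU yU yU UU yU UU yU UU yU yU yU UU yU; joining the 16 pieces gives the next term.

yUyUUUyUyUyUUUyUUUyUUUyUyUyUUUyU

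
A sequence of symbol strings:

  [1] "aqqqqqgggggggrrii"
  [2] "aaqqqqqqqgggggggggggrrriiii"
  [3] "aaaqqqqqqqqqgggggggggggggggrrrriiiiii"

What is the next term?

Reading off run lengths: a runs 1, 2, 3; q runs 5, 7, 9; g runs 7, 11, 15; r runs 2, 3, 4; i runs 2, 4, 6 — each is linear in n, where the shown terms are n = 2, 3, 4.
For the next term, n = 5, so the run lengths are 4, 11, 19, 5, 8.

aaaaqqqqqqqqqqqgggggggggggggggggggrrrrriiiiiiii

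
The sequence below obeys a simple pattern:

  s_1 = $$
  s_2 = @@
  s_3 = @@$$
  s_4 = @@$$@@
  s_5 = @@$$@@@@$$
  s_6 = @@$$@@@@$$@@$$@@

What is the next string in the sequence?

Each term (from the third on) is the previous term followed by the one before it: term 3 = @@·$$ = @@$$.
The next term joins @@$$@@@@$$@@$$@@ and @@$$@@@@$$.

@@$$@@@@$$@@$$@@@@$$@@@@$$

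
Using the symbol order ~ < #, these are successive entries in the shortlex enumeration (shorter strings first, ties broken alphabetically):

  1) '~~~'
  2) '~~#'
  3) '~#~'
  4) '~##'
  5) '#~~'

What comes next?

Find the rightmost character of #~~ below #, bump it to the next letter, and reset everything to its right to ~.

#~#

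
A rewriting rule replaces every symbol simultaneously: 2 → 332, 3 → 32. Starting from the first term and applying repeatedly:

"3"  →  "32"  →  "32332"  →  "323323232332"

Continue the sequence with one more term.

Expanding 323323232332: 3→32, 2→332, 3→32, 3→32, 2→332, 3→32, 2→332, 3→32, 2→332, 3→32, 3→32, 2→332. Concatenated: 32 332 32 32 332 32 332 32 332 32 32 332.

32332323233232332323323232332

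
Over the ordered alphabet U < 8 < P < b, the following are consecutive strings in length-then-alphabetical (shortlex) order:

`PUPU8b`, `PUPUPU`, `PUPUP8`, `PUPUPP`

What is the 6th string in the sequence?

PUPUbU

Stepping forward 2 times from PUPUPP: PUPUPP → PUPUPb, then the target.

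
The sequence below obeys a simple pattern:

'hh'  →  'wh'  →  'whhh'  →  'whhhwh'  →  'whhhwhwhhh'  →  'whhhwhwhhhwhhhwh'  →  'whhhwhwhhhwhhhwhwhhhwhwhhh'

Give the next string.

This is a Fibonacci-style word recurrence s(k) = s(k−1)·s(k−2): e.g. wh·hh = whhh.
Continuing: whhhwhwhhhwhhhwhwhhhwhwhhh · whhhwhwhhhwhhhwh gives term 8.

whhhwhwhhhwhhhwhwhhhwhwhhhwhhhwhwhhhwhhhwh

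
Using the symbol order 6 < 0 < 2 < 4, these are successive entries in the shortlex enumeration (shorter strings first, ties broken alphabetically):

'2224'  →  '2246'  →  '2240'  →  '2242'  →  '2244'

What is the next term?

The successor of 2244 increments the rightmost position that isn't already 4 and resets every position after it to 6.

2466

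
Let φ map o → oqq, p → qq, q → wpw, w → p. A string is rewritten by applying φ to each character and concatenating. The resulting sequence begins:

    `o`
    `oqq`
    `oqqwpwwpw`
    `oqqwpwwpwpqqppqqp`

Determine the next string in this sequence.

Applying the rule to each of the 17 symbols of oqqwpwwpwpqqppqqp gives the pieces oqq wpw wpw p qq p p qq p qq wpw wpw qq qq wpw wpw qq, which concatenate to the answer.

oqqwpwwpwpqqppqqpqqwpwwpwqqqqwpwwpwqq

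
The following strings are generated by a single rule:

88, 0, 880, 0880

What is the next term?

8800880

Each term (from the third on) is the two preceding terms concatenated in order: term 3 = 88·0 = 880.
The next term joins 880 and 0880.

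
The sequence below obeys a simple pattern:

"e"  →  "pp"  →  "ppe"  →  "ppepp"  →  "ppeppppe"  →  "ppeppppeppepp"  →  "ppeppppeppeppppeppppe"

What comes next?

ppeppppeppeppppeppppeppeppppeppepp

From term 3 onward, concatenate the last term with the second-to-last: pp·e = ppe, ppe·pp = ppepp, …
The next term joins ppeppppeppeppppeppppe and ppeppppeppepp.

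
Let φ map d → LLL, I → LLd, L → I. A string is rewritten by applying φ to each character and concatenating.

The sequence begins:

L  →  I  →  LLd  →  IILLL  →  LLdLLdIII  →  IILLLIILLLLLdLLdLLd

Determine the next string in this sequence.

LLdLLdIIILLdLLdIIIIILLLIILLLIILLL

Replace each of the 19 characters of IILLLIILLLLLdLLdLLd in place — LLd LLd I I I LLd LLd I I I I I LLL I I LLL I I LLL — and concatenate.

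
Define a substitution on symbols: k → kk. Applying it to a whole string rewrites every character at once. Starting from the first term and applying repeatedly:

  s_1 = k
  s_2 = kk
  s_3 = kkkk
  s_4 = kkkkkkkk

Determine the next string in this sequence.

kkkkkkkkkkkkkkkk

Apply φ to kkkkkkkk symbol by symbol: k→kk, k→kk, k→kk, k→kk, k→kk, k→kk, k→kk, k→kk; joined: kk kk kk kk kk kk kk kk.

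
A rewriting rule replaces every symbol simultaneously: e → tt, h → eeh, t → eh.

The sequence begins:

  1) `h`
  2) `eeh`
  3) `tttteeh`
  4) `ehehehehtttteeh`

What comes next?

Rewriting the 15 symbols of ehehehehtttteeh one by one yields tt eeh tt eeh tt eeh tt eeh eh eh eh eh tt tt eeh; concatenated:

tteehtteehtteehtteehehehehehtttteeh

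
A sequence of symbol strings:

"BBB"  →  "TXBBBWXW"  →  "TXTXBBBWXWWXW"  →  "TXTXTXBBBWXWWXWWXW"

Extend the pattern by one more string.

Every step adds TX to the front and WXW to the end of the previous string.
Applying this once more to TXTXTXBBBWXWWXWWXW:

TXTXTXTXBBBWXWWXWWXWWXW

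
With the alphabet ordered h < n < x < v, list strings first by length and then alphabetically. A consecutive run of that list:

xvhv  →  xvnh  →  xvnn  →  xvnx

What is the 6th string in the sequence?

xvxh

Stepping forward 2 times from xvnx: xvnx → xvnv, then the target.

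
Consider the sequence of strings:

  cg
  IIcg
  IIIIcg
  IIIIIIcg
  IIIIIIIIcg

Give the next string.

IIIIIIIIIIcg

Each term is the previous one with II prepended.
One more step from IIIIIIIIcg gives the answer.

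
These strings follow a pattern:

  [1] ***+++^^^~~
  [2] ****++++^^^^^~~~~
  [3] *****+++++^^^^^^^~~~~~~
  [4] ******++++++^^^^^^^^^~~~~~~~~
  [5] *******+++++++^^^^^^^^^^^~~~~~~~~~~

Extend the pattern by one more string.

********++++++++^^^^^^^^^^^^^~~~~~~~~~~~~

Each string has the form *^{n+2} +^{n+2} ^^{2n+1} ~^{2n} (n = 1, 2, …).
For the next term, n = 6, so the run lengths are 8, 8, 13, 12.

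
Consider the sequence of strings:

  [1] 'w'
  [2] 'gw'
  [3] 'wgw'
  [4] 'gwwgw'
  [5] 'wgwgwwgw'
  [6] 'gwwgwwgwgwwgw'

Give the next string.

wgwgwwgwgwwgwwgwgwwgw

Each term (from the third on) is the two preceding terms concatenated in order: term 3 = w·gw = wgw.
So term 7 is wgwgwwgw·gwwgwwgwgwwgw.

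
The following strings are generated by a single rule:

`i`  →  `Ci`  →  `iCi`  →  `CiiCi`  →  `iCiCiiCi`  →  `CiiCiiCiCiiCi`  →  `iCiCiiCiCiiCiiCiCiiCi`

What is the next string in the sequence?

From term 3 onward, concatenate the second-to-last term with the last: i·Ci = iCi, Ci·iCi = CiiCi, …
The next term joins CiiCiiCiCiiCi and iCiCiiCiCiiCiiCiCiiCi.

CiiCiiCiCiiCiiCiCiiCiCiiCiiCiCiiCi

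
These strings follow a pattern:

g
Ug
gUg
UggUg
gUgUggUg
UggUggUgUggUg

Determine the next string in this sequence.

gUgUggUgUggUggUgUggUg

From term 3 onward, concatenate the second-to-last term with the last: g·Ug = gUg, Ug·gUg = UggUg, …
The next term joins gUgUggUg and UggUggUgUggUg.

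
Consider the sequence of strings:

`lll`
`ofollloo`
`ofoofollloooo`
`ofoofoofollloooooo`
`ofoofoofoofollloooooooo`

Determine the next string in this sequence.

Every step adds ofo to the front and oo to the end of the previous string.
So the next term is ofo·ofoofoofoofollloooooooo·oo.

ofoofoofoofoofollloooooooooo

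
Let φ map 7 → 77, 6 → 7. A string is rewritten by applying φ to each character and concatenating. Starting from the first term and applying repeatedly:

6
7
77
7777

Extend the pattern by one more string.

Apply φ to 7777 symbol by symbol: 7→77, 7→77, 7→77, 7→77; joined: 77 77 77 77.

77777777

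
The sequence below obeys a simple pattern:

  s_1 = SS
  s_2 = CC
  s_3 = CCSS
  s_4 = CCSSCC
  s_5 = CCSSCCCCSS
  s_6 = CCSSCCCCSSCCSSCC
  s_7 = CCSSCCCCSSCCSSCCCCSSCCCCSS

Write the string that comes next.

From term 3 onward, concatenate the last term with the second-to-last: CC·SS = CCSS, CCSS·CC = CCSSCC, …
The next term joins CCSSCCCCSSCCSSCCCCSSCCCCSS and CCSSCCCCSSCCSSCC.

CCSSCCCCSSCCSSCCCCSSCCCCSSCCSSCCCCSSCCSSCC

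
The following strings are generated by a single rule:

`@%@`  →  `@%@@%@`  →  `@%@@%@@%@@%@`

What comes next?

@%@@%@@%@@%@@%@@%@@%@@%@

Every step duplicates the string.
So the next term is two copies of @%@@%@@%@@%@.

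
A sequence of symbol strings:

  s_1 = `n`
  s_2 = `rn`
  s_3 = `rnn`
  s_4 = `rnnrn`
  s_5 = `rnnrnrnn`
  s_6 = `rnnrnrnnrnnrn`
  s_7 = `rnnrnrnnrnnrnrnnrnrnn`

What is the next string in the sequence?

This is a Fibonacci-style word recurrence s(k) = s(k−1)·s(k−2): e.g. rn·n = rnn.
So term 8 is rnnrnrnnrnnrnrnnrnrnn·rnnrnrnnrnnrn.

rnnrnrnnrnnrnrnnrnrnnrnnrnrnnrnnrn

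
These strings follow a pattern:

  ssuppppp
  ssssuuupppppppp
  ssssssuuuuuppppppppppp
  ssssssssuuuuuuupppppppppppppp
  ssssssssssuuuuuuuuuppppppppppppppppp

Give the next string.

ssssssssssssuuuuuuuuuuupppppppppppppppppppp

The n-th term is 2n s's then 2n-1 u's then 3n+2 p's (n = 1, 2, …).
At n = 6 the blocks have lengths 12, 11, 20.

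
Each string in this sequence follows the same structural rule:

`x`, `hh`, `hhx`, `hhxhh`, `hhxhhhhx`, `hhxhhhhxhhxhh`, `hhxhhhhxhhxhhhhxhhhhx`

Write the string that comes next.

hhxhhhhxhhxhhhhxhhhhxhhxhhhhxhhxhh

Each term (from the third on) is the previous term followed by the one before it: term 3 = hh·x = hhx.
Continuing: hhxhhhhxhhxhhhhxhhhhx · hhxhhhhxhhxhh gives term 8.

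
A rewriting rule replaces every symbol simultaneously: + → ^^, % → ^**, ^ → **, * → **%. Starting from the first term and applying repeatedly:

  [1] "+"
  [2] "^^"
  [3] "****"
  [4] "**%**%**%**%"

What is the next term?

Rewriting each symbol of **%**%**%**%: *→**%, *→**%, %→^**, *→**%, *→**%, %→^**, *→**%, *→**%, %→^**, *→**%, *→**%, %→^**, which concatenates to **% **% ^** **% **% ^** **% **% ^** **% **% ^**.

**%**%^****%**%^****%**%^****%**%^**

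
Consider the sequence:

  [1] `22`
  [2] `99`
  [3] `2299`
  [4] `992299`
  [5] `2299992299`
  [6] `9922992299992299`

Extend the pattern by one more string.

From term 3 onward, concatenate the second-to-last term with the last: 22·99 = 2299, 99·2299 = 992299, …
Continuing: 2299992299 · 9922992299992299 gives term 7.

22999922999922992299992299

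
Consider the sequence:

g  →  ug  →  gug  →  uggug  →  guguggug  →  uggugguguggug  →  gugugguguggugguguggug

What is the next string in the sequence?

ugguggugugguggugugguguggugguguggug

This is a Fibonacci-style word recurrence s(k) = s(k−2)·s(k−1): e.g. g·ug = gug.
So term 8 is uggugguguggug·gugugguguggugguguggug.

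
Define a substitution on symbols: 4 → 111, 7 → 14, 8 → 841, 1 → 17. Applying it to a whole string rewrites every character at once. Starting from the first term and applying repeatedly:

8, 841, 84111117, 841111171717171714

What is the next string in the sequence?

Rewriting the 18 symbols of 841111171717171714 one by one yields 841 111 17 17 17 17 17 14 17 14 17 14 17 14 17 14 17 111; concatenated:

841111171717171714171417141714171417111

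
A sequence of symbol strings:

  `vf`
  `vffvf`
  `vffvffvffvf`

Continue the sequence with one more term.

Each string is two copies of the previous one joined by 'f'.
So the next term is two copies of vffvffvffvf with 'f' between the halves.

vffvffvffvffvffvffvffvf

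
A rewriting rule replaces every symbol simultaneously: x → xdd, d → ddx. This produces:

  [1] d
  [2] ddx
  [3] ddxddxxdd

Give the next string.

Apply φ to ddxddxxdd symbol by symbol: d→ddx, d→ddx, x→xdd, d→ddx, d→ddx, x→xdd, x→xdd, d→ddx, d→ddx; joined: ddx ddx xdd ddx ddx xdd xdd ddx ddx.

ddxddxxddddxddxxddxddddxddx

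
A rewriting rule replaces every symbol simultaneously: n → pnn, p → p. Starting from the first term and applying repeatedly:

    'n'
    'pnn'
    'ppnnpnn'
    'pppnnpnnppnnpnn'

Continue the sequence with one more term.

φ(pppnnpnnppnnpnn) expands symbol-by-symbol to p p p pnn pnn p pnn pnn p p pnn pnn p pnn pnn; joining the 15 pieces gives the next term.

ppppnnpnnppnnpnnpppnnpnnppnnpnn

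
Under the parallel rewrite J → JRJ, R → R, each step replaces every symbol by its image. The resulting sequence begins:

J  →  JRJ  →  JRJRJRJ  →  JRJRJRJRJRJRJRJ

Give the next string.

Replace each of the 15 characters of JRJRJRJRJRJRJRJ in place — JRJ R JRJ R JRJ R JRJ R JRJ R JRJ R JRJ R JRJ — and concatenate.

JRJRJRJRJRJRJRJRJRJRJRJRJRJRJRJ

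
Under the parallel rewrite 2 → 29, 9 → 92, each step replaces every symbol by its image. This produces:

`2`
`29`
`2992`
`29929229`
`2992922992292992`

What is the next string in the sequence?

Rewriting the 16 symbols of 2992922992292992 one by one yields 29 92 92 29 92 29 29 92 92 29 29 92 29 92 92 29; concatenated:

29929229922929929229299229929229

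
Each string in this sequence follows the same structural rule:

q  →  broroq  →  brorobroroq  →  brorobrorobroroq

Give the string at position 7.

The strings grow by a fixed prefix broro each time.
From brorobrorobroroq, 3 further steps: brorobrorobroroq → brorobrorobrorobroroq → brorobrorobrorobrorobroroq → (answer).

brorobrorobrorobrorobrorobroroq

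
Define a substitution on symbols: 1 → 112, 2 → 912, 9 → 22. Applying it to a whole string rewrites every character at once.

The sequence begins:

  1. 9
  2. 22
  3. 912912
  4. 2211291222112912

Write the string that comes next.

Rewriting the 16 symbols of 2211291222112912 one by one yields 912 912 112 112 912 22 112 912 912 912 112 112 912 22 112 912; concatenated:

9129121121129122211291291291211211291222112912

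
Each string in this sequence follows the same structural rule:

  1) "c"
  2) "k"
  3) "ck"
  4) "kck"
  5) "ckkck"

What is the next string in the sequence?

kckckkck

Each term (from the third on) is the two preceding terms concatenated in order: term 3 = c·k = ck.
The next term joins kck and ckkck.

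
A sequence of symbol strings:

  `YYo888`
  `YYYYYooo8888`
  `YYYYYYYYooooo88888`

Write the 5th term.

YYYYYYYYYYYYYYooooooooo8888888

Reading off run lengths: Y runs 2, 5, 8; o runs 1, 3, 5; 8 runs 3, 4, 5 — each is linear in n (n = 1, 2, …).
At n = 5 the blocks have lengths 14, 9, 7.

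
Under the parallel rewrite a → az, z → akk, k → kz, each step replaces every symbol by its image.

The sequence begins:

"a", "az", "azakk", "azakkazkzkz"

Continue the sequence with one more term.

azakkazkzkzazakkkzakkkzakk

Expanding azakkazkzkz: a→az, z→akk, a→az, k→kz, k→kz, a→az, z→akk, k→kz, z→akk, k→kz, z→akk. Concatenated: az akk az kz kz az akk kz akk kz akk.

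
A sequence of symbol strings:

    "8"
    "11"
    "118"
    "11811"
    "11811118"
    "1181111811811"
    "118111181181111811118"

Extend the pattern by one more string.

1181111811811118111181181111811811

From term 3 onward, concatenate the last term with the second-to-last: 11·8 = 118, 118·11 = 11811, …
The next term joins 118111181181111811118 and 1181111811811.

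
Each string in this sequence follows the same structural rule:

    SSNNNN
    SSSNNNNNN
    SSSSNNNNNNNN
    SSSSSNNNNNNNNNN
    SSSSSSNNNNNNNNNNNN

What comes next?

SSSSSSSNNNNNNNNNNNNNN

Reading off run lengths: S runs 2, 3, 4, 5, 6; N runs 4, 6, 8, 10, 12 — each is linear in n, where the shown terms are n = 2, 3, 4, 5, 6.
At n = 7 the blocks have lengths 7, 14.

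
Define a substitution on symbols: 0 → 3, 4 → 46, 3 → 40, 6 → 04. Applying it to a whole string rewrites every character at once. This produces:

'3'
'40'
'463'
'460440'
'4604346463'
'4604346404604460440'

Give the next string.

460434640460446346043464604346463

Applying the rule to each of the 19 symbols of 4604346404604460440 gives the pieces 46 04 3 46 40 46 04 46 3 46 04 3 46 46 04 3 46 46 3, which concatenate to the answer.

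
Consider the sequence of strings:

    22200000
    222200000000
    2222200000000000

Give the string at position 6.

2222222200000000000000000000

Each string has the form 2^{n+2} 0^{3n+2} (n = 1, 2, …).
At n = 6 the blocks have lengths 8, 20.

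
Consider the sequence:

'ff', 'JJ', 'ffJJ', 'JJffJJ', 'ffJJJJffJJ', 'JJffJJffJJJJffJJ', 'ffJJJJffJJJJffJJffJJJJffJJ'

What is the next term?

From term 3 onward, concatenate the second-to-last term with the last: ff·JJ = ffJJ, JJ·ffJJ = JJffJJ, …
So term 8 is JJffJJffJJJJffJJ·ffJJJJffJJJJffJJffJJJJffJJ.

JJffJJffJJJJffJJffJJJJffJJJJffJJffJJJJffJJ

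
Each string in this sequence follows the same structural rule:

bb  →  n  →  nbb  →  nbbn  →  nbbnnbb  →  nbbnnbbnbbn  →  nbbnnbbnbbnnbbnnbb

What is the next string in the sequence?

Each term (from the third on) is the previous term followed by the one before it: term 3 = n·bb = nbb.
Continuing: nbbnnbbnbbnnbbnnbb · nbbnnbbnbbn gives term 8.

nbbnnbbnbbnnbbnnbbnbbnnbbnbbn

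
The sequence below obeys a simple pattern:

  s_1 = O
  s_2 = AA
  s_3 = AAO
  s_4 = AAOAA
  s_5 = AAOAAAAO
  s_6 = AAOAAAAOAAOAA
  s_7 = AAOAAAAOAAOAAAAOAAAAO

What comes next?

AAOAAAAOAAOAAAAOAAAAOAAOAAAAOAAOAA

This is a Fibonacci-style word recurrence s(k) = s(k−1)·s(k−2): e.g. AA·O = AAO.
The next term joins AAOAAAAOAAOAAAAOAAAAO and AAOAAAAOAAOAA.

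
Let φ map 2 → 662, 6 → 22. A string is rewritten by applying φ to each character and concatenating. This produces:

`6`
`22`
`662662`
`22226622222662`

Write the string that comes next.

66266266266222226626626626626622222662

Applying the rule to each of the 14 symbols of 22226622222662 gives the pieces 662 662 662 662 22 22 662 662 662 662 662 22 22 662, which concatenate to the answer.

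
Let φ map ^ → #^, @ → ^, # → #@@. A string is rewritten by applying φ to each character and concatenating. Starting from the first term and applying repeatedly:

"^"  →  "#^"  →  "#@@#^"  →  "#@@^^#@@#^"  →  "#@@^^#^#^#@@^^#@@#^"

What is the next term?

Replace each of the 19 characters of #@@^^#^#^#@@^^#@@#^ in place — #@@ ^ ^ #^ #^ #@@ #^ #@@ #^ #@@ ^ ^ #^ #^ #@@ ^ ^ #@@ #^ — and concatenate.

#@@^^#^#^#@@#^#@@#^#@@^^#^#^#@@^^#@@#^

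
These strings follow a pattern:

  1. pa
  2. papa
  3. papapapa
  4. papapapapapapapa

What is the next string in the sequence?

Each string is two copies of the previous one concatenated.
One more doubling of papapapapapapapa gives the answer.

papapapapapapapapapapapapapapapa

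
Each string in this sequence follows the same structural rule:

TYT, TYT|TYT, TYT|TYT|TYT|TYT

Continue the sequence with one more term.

Each string is two copies of the previous one joined by '|'.
Doubling TYT|TYT|TYT|TYT with '|' between the halves:

TYT|TYT|TYT|TYT|TYT|TYT|TYT|TYT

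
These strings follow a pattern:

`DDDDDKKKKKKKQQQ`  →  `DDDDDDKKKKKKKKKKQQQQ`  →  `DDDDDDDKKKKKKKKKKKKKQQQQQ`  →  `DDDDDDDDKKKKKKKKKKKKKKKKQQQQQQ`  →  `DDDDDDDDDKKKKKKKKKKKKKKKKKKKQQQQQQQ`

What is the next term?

DDDDDDDDDDKKKKKKKKKKKKKKKKKKKKKKQQQQQQQQ

The n-th term is n+3 D's then 3n+1 K's then n+1 Q's, where the shown terms are n = 2, 3, 4, 5, 6.
At n = 7 the blocks have lengths 10, 22, 8.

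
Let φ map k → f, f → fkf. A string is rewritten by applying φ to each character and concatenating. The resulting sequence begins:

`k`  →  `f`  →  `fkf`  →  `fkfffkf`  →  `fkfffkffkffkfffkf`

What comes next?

fkfffkffkffkfffkffkfffkffkfffkffkffkfffkf

Applying the rule to each of the 17 symbols of fkfffkffkffkfffkf gives the pieces fkf f fkf fkf fkf f fkf fkf f fkf fkf f fkf fkf fkf f fkf, which concatenate to the answer.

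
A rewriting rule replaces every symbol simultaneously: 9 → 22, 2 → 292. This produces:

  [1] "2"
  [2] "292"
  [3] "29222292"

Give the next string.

2922229229229229222292

Rewriting each symbol of 29222292: 2→292, 9→22, 2→292, 2→292, 2→292, 2→292, 9→22, 2→292, which concatenates to 292 22 292 292 292 292 22 292.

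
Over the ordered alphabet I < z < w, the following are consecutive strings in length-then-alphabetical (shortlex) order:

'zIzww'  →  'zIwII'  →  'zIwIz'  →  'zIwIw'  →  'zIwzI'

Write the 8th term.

Stepping forward 3 times from zIwzI: zIwzI → zIwzz → zIwzw, then the target.

zIwwI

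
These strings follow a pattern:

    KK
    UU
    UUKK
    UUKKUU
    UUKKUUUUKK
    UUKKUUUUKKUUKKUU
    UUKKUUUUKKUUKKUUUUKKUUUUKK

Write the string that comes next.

From term 3 onward, concatenate the last term with the second-to-last: UU·KK = UUKK, UUKK·UU = UUKKUU, …
Continuing: UUKKUUUUKKUUKKUUUUKKUUUUKK · UUKKUUUUKKUUKKUU gives term 8.

UUKKUUUUKKUUKKUUUUKKUUUUKKUUKKUUUUKKUUKKUU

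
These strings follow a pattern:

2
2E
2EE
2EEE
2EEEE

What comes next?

The strings grow by a fixed suffix E each time.
One more step from 2EEEE gives the answer.

2EEEEE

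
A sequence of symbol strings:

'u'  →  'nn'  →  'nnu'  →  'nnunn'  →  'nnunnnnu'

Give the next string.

Each term (from the third on) is the previous term followed by the one before it: term 3 = nn·u = nnu.
The next term joins nnunnnnu and nnunn.

nnunnnnunnunn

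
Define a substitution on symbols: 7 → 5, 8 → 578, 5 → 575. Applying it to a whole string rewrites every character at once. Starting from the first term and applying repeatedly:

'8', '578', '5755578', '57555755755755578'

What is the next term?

Applying the rule to each of the 17 symbols of 57555755755755578 gives the pieces 575 5 575 575 575 5 575 575 5 575 575 5 575 575 575 5 578, which concatenate to the answer.

57555755755755575575557557555755755755578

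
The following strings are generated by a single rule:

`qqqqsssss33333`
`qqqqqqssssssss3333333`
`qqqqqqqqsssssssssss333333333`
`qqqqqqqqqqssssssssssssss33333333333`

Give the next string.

qqqqqqqqqqqqsssssssssssssssss3333333333333

Reading off run lengths: q runs 4, 6, 8, 10; s runs 5, 8, 11, 14; 3 runs 5, 7, 9, 11 — each is linear in n (n = 1, 2, …).
For the next term, n = 5, so the run lengths are 12, 17, 13.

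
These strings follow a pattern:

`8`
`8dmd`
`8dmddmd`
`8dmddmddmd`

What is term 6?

8dmddmddmddmddmd

Each term is the previous one with dmd appended.
From 8dmddmddmd, 2 further steps: 8dmddmddmd → 8dmddmddmddmd → (answer).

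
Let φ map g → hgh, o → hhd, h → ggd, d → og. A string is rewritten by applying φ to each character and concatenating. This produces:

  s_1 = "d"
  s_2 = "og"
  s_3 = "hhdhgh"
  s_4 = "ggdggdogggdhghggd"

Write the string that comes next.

hghhghoghghhghoghhdhghhghhghogggdhghggdhghhghog

Applying the rule to each of the 17 symbols of ggdggdogggdhghggd gives the pieces hgh hgh og hgh hgh og hhd hgh hgh hgh og ggd hgh ggd hgh hgh og, which concatenate to the answer.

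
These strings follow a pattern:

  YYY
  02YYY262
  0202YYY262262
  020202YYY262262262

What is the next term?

s(k+1) = 02·s(k)·262, so each term gains 02 as a prefix and 262 as a suffix.
Applying this once more to 020202YYY262262262:

02020202YYY262262262262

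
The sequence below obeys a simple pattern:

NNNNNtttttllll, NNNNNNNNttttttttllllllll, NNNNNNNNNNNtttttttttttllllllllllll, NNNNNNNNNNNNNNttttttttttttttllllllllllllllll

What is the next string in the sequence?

Term n consists of 3n+2 N's, followed by 3n+2 t's, followed by 4n l's (n = 1, 2, …).
At n = 5 the blocks have lengths 17, 17, 20.

NNNNNNNNNNNNNNNNNtttttttttttttttttllllllllllllllllllll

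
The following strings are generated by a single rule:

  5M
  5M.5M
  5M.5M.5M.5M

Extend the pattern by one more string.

Each string is two copies of the previous one joined by '.'.
So the next term is two copies of 5M.5M.5M.5M with '.' between the halves.

5M.5M.5M.5M.5M.5M.5M.5M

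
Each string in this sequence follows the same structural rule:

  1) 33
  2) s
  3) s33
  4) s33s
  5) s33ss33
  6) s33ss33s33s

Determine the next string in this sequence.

s33ss33s33ss33ss33

From term 3 onward, concatenate the last term with the second-to-last: s·33 = s33, s33·s = s33s, …
Continuing: s33ss33s33s · s33ss33 gives term 7.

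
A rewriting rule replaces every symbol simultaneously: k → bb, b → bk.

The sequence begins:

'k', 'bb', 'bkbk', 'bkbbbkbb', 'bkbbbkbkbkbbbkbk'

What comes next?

Replace each of the 16 characters of bkbbbkbkbkbbbkbk in place — bk bb bk bk bk bb bk bb bk bb bk bk bk bb bk bb — and concatenate.

bkbbbkbkbkbbbkbbbkbbbkbkbkbbbkbb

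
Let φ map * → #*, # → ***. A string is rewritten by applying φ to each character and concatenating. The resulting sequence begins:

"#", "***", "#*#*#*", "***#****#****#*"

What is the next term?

Replace each of the 15 characters of ***#****#****#* in place — #* #* #* *** #* #* #* #* *** #* #* #* #* *** #* — and concatenate.

#*#*#****#*#*#*#****#*#*#*#****#*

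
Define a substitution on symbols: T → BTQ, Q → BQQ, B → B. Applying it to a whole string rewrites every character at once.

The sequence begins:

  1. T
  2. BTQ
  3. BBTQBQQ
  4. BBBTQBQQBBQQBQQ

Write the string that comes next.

BBBBTQBQQBBQQBQQBBBQQBQQBBQQBQQ

Replace each of the 15 characters of BBBTQBQQBBQQBQQ in place — B B B BTQ BQQ B BQQ BQQ B B BQQ BQQ B BQQ BQQ — and concatenate.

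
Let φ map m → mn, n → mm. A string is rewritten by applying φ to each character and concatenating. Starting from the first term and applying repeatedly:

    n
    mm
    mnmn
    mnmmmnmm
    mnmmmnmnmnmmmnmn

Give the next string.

Rewriting the 16 symbols of mnmmmnmnmnmmmnmn one by one yields mn mm mn mn mn mm mn mm mn mm mn mn mn mm mn mm; concatenated:

mnmmmnmnmnmmmnmmmnmmmnmnmnmmmnmm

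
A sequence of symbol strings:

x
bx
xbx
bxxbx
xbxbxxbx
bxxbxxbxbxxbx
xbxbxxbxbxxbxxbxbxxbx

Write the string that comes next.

Each term (from the third on) is the two preceding terms concatenated in order: term 3 = x·bx = xbx.
The next term joins bxxbxxbxbxxbx and xbxbxxbxbxxbxxbxbxxbx.

bxxbxxbxbxxbxxbxbxxbxbxxbxxbxbxxbx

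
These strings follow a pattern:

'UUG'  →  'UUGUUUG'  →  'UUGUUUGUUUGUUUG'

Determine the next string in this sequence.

Each string is two copies of the previous one joined by 'U'.
Doubling UUGUUUGUUUGUUUG with 'U' between the halves:

UUGUUUGUUUGUUUGUUUGUUUGUUUGUUUG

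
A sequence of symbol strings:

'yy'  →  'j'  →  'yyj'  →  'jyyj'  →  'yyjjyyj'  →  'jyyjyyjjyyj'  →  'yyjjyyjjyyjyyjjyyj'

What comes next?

Each term (from the third on) is the two preceding terms concatenated in order: term 3 = yy·j = yyj.
Continuing: jyyjyyjjyyj · yyjjyyjjyyjyyjjyyj gives term 8.

jyyjyyjjyyjyyjjyyjjyyjyyjjyyj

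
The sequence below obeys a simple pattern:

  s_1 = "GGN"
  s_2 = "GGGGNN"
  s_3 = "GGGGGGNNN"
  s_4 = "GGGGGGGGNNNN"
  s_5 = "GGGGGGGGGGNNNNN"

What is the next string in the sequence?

GGGGGGGGGGGGNNNNNN

Reading off run lengths: G runs 2, 4, 6, 8, 10; N runs 1, 2, 3, 4, 5 — each is linear in n (n = 1, 2, …).
Setting n = 6 gives 12, 6 characters in each block.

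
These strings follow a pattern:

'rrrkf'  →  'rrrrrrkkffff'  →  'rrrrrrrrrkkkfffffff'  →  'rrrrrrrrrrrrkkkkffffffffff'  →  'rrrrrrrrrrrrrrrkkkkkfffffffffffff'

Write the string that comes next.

rrrrrrrrrrrrrrrrrrkkkkkkffffffffffffffff

Reading off run lengths: r runs 3, 6, 9, 12, 15; k runs 1, 2, 3, 4, 5; f runs 1, 4, 7, 10, 13 — each is linear in n (n = 1, 2, …).
For the next term, n = 6, so the run lengths are 18, 6, 16.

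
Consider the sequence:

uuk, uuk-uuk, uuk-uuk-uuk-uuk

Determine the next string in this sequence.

s(k+1) = s(k)·-·s(k) — each term doubles the last with '-' between the halves.
One more doubling of uuk-uuk-uuk-uuk gives the answer.

uuk-uuk-uuk-uuk-uuk-uuk-uuk-uuk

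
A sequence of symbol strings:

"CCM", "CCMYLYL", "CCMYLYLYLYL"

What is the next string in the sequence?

CCMYLYLYLYLYLYL

The strings grow by a fixed suffix YLYL each time.
So the next term is CCMYLYLYLYL·YLYL.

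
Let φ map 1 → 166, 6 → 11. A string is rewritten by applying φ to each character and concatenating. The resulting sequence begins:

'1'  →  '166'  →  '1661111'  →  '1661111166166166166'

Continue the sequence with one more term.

16611111661661661661661111166111116611111661111

Replace each of the 19 characters of 1661111166166166166 in place — 166 11 11 166 166 166 166 166 11 11 166 11 11 166 11 11 166 11 11 — and concatenate.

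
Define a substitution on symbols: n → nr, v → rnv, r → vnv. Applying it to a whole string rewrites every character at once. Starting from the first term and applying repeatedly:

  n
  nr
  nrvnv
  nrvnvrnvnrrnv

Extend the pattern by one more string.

nrvnvrnvnrrnvvnvnrrnvnrvnvvnvnrrnv

Replace each of the 13 characters of nrvnvrnvnrrnv in place — nr vnv rnv nr rnv vnv nr rnv nr vnv vnv nr rnv — and concatenate.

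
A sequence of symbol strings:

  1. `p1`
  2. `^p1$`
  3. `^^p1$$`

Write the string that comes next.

^^^p1$$$

Every step adds ^ to the front and $ to the end of the previous string.
So the next term is ^·^^p1$$·$.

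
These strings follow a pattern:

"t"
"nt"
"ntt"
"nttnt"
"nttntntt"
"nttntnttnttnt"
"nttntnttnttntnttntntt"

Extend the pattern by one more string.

From term 3 onward, concatenate the last term with the second-to-last: nt·t = ntt, ntt·nt = nttnt, …
Continuing: nttntnttnttntnttntntt · nttntnttnttnt gives term 8.

nttntnttnttntnttntnttnttntnttnttnt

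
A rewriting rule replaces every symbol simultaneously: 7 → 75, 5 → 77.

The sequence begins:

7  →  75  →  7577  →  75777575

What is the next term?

7577757575777577

Rewriting each symbol of 75777575: 7→75, 5→77, 7→75, 7→75, 7→75, 5→77, 7→75, 5→77, which concatenates to 75 77 75 75 75 77 75 77.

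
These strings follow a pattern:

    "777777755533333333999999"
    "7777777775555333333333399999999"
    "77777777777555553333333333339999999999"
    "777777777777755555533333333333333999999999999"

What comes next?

7777777777777775555555333333333333333399999999999999

Reading off run lengths: 7 runs 7, 9, 11, 13; 5 runs 3, 4, 5, 6; 3 runs 8, 10, 12, 14; 9 runs 6, 8, 10, 12 — each is linear in n, where the shown terms are n = 3, 4, 5, 6.
Setting n = 7 gives 15, 7, 16, 14 characters in each block.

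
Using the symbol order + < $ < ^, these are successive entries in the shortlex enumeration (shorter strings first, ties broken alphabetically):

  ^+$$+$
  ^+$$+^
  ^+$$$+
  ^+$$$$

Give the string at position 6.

^+$$^+

Stepping forward 2 times from ^+$$$$: ^+$$$$ → ^+$$$^, then the target.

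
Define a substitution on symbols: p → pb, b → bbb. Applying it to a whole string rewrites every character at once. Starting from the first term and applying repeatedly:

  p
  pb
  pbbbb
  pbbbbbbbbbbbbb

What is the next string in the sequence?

Rewriting the 14 symbols of pbbbbbbbbbbbbb one by one yields pb bbb bbb bbb bbb bbb bbb bbb bbb bbb bbb bbb bbb bbb; concatenated:

pbbbbbbbbbbbbbbbbbbbbbbbbbbbbbbbbbbbbbbbb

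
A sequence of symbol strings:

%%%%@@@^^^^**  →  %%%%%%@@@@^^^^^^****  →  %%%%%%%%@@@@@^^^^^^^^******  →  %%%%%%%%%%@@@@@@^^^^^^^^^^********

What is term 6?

%%%%%%%%%%%%%%@@@@@@@@^^^^^^^^^^^^^^************

The n-th term is 2n+2 %'s then n+2 @'s then 2n+2 ^'s then 2n *'s (n = 1, 2, …).
For term 6, n = 6, so the run lengths are 14, 8, 14, 12.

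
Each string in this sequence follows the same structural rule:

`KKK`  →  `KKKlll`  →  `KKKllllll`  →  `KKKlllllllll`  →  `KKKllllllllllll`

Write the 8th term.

KKKlllllllllllllllllllll

The strings grow by a fixed suffix lll each time.
From KKKllllllllllll, 3 further steps: KKKllllllllllll → KKKlllllllllllllll → KKKllllllllllllllllll → (answer).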